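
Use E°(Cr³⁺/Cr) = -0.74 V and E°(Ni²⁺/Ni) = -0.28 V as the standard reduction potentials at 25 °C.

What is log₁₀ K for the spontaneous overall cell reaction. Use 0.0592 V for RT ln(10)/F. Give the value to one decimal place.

46.6

Cathode: Ni²⁺/Ni; anode: Cr³⁺/Cr. E°cell = +0.46 V, n = 6.
log K = nE°cell / 0.0592 = (6)(+0.46) / 0.0592 = 46.6.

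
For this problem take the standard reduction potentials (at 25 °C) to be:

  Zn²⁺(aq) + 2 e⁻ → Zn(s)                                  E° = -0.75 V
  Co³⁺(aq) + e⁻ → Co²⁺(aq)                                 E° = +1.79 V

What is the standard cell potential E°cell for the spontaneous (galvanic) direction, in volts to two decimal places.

The Co³⁺/Co²⁺ couple has the higher reduction potential, so it is the cathode; Zn²⁺/Zn is oxidised at the anode.
E°cell = E°(cathode) − E°(anode) = (+1.79) − (-0.75) = +2.54 V.
Since E°cell > 0, the reaction is spontaneous under standard conditions.

+2.54 V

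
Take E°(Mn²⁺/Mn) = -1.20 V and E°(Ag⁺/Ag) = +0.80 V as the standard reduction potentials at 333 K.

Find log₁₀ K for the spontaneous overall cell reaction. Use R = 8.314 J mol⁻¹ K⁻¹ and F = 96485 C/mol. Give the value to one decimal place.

Cathode: Ag⁺/Ag; anode: Mn²⁺/Mn. E°cell = (+0.80) − (-1.20) = +2.00 V, with n = 2.
ΔG° = −nFE° = −RT ln K, so ln K = nFE°/(RT) = (2)(96485)(+2.00) / ((8.314)(333)) = 139.401.
log₁₀ K = 139.401 / ln 10 = 60.5.

60.5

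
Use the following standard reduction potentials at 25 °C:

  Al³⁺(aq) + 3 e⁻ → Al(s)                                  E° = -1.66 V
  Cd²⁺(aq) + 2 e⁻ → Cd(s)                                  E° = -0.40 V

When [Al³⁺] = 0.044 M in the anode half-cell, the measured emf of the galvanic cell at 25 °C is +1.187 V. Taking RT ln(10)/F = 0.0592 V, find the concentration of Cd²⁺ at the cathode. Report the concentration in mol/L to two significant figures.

0.00043 M

Cd²⁺/Cd is the cathode, Al³⁺/Al the anode: E°cell = +1.26 V, n = 6.
Overall reaction: 3 Cd²⁺(aq) + 2 Al(s) → 3 Cd(s) + 2 Al³⁺(aq); Q = [Al³⁺]^2/[Cd²⁺]^3.
From E = E° − (0.0592/n) log Q: log Q = (E° − E)·n/0.0592 = (+1.26 − (+1.187))·6/0.0592 = 7.3986.
So 3·log[Cd²⁺] = 2·log(0.044) − log Q = -2.7131 − (7.3986) = -10.1117; log[Cd²⁺] = -10.1117 / 3 = -3.3706; [Cd²⁺] = 10^(-3.3706) ≈ 0.00043 M.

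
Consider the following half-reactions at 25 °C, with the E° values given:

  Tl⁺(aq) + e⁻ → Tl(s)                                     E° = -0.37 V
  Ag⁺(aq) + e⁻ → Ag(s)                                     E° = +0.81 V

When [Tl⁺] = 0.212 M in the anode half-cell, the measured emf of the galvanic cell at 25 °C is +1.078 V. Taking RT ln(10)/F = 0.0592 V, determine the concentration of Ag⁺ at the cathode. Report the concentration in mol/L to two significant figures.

0.0040 M

Ag⁺/Ag is the cathode, Tl⁺/Tl the anode: E°cell = +1.18 V, n = 1.
Overall reaction: Ag⁺(aq) + Tl(s) → Ag(s) + Tl⁺(aq); Q = [Tl⁺]^1/[Ag⁺]^1.
From E = E° − (0.0592/n) log Q: log Q = (E° − E)·n/0.0592 = (+1.18 − (+1.078))·1/0.0592 = 1.7230.
So 1·log[Ag⁺] = 1·log(0.212) − log Q = -0.6737 − (1.7230) = -2.3967; [Ag⁺] = 10^(-2.3967) ≈ 0.0040 M.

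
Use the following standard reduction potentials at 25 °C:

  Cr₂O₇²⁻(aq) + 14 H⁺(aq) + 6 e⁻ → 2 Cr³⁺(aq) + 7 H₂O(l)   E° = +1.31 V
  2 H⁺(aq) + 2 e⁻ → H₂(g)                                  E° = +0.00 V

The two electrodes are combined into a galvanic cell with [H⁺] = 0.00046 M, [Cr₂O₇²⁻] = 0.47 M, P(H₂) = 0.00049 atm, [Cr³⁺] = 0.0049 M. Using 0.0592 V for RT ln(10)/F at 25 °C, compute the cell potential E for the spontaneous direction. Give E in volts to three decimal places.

Cr₂O₇²⁻/Cr³⁺ is the cathode (higher E°), H⁺/H₂ the anode: E°cell = +1.31 − (+0.00) = +1.31 V, n = 6.
Overall: Cr₂O₇²⁻(aq) + 8 H⁺(aq) + 3 H₂(g) → 2 Cr³⁺(aq) + 7 H₂O(l)
Q = [Cr³⁺]^2 / ([Cr₂O₇²⁻]·[H⁺]^8·P(H₂)^3); log Q = 32.336.
E = E° − (0.0592/n) log Q = +1.31 − (0.0592/6)(32.336) = +0.991 V.

+0.991 V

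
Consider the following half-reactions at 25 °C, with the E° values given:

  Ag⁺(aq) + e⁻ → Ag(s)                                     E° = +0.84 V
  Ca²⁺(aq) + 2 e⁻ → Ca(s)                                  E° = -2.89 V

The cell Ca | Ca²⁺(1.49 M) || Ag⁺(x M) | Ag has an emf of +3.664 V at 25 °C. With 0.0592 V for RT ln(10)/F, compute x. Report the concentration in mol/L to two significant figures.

Ag⁺/Ag is the cathode, Ca²⁺/Ca the anode: E°cell = +3.73 V, n = 2.
Overall reaction: 2 Ag⁺(aq) + Ca(s) → 2 Ag(s) + Ca²⁺(aq); Q = [Ca²⁺]^1/[Ag⁺]^2.
From E = E° − (0.0592/n) log Q: log Q = (E° − E)·n/0.0592 = (+3.73 − (+3.664))·2/0.0592 = 2.2297.
So 2·log[Ag⁺] = 1·log(1.49) − log Q = 0.1732 − (2.2297) = -2.0565; log[Ag⁺] = -2.0565 / 2 = -1.0283; [Ag⁺] = 10^(-1.0283) ≈ 0.094 M.

0.094 M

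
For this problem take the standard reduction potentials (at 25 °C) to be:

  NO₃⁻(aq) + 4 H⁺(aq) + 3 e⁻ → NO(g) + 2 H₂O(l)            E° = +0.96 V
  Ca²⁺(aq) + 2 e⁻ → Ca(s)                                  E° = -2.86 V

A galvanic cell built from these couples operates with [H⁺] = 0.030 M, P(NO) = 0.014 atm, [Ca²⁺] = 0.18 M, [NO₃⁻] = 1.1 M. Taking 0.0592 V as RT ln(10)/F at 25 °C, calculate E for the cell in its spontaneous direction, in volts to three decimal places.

+3.759 V

NO₃⁻/NO is the cathode (higher E°), Ca²⁺/Ca the anode: E°cell = +0.96 − (-2.86) = +3.82 V, n = 6.
Overall: 2 NO₃⁻(aq) + 8 H⁺(aq) + 3 Ca(s) → 2 NO(g) + 4 H₂O(l) + 3 Ca²⁺(aq)
Q = P(NO)^2·[Ca²⁺]^3 / ([NO₃⁻]^2·[H⁺]^8); log Q = 6.158.
E = E° − (0.0592/n) log Q = +3.82 − (0.0592/6)(6.158) = +3.759 V.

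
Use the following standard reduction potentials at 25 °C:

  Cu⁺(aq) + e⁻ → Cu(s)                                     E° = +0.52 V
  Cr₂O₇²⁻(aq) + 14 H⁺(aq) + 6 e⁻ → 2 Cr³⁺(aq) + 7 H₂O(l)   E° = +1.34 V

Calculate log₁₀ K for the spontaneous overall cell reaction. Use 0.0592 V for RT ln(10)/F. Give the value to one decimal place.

83.1

Cathode: Cr₂O₇²⁻/Cr³⁺; anode: Cu⁺/Cu. E°cell = +0.82 V, n = 6.
log K = nE°cell / 0.0592 = (6)(+0.82) / 0.0592 = 83.1.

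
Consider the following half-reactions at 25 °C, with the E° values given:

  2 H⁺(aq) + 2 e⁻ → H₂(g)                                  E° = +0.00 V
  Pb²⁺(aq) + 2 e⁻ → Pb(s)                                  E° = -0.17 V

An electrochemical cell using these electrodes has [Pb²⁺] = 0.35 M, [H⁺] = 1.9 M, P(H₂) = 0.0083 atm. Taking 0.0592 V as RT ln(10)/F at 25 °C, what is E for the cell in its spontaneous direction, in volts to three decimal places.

+0.262 V

H⁺/H₂ is the cathode (higher E°), Pb²⁺/Pb the anode: E°cell = +0.00 − (-0.17) = +0.17 V, n = 2.
Overall: 2 H⁺(aq) + Pb(s) → H₂(g) + Pb²⁺(aq)
Q = P(H₂)·[Pb²⁺] / ([H⁺]^2); log Q = -3.094.
E = E° − (0.0592/n) log Q = +0.17 − (0.0592/2)(-3.094) = +0.262 V.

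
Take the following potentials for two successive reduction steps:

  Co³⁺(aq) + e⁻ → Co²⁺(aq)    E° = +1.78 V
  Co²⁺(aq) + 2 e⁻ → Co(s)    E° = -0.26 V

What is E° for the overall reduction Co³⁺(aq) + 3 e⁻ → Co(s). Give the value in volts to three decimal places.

Standard free energies of sequential steps add: ΔG°₃ = ΔG°₁ + ΔG°₂, so n₃E°₃ = n₁E°₁ + n₂E°₂.
E°₃ = (1×+1.78 + 2×-0.26) / 3 = (+1.260) / 3 = +0.420 V.

+0.420 V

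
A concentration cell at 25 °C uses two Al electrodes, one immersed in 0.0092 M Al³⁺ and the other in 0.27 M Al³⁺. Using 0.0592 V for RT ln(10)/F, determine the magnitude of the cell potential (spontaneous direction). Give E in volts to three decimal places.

+0.029 V

For a concentration cell E°cell = 0. The 0.27 M side is the cathode (reduction is favoured where [Al³⁺] is higher).
With n = 3, E = −(0.0592/3) log([Al³⁺]ₐₙ/[Al³⁺]꜀ₐₜ) = −(0.0592/3) log(0.0092/0.27) = −(0.0592/3)(-1.468) = +0.029 V.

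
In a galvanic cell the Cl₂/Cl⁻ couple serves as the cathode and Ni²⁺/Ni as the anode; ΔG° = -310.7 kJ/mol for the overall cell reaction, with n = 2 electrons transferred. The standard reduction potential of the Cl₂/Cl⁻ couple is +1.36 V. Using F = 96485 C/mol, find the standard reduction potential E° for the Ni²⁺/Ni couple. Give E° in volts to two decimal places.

-0.25 V

E°cell = −ΔG°/(nF) = −(-310.7×10³)/((2)(96485)) = +1.610 V.
Since Cl₂/Cl⁻ is the cathode and Ni²⁺/Ni the anode, E°cell = E°(Cl₂/Cl⁻) − E°(Ni²⁺/Ni).
So E°(Ni²⁺/Ni) = E°(Cl₂/Cl⁻) − E°cell = (+1.36) − (+1.610) = -0.25 V.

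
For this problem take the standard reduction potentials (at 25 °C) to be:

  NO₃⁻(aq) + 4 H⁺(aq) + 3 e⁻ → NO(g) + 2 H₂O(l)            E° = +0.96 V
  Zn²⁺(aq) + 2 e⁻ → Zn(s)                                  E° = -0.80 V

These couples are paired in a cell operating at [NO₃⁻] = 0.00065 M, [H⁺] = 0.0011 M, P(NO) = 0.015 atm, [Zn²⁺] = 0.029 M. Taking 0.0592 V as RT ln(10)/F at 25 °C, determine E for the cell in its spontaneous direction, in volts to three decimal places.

NO₃⁻/NO is the cathode (higher E°), Zn²⁺/Zn the anode: E°cell = +0.96 − (-0.80) = +1.76 V, n = 6.
Overall: 2 NO₃⁻(aq) + 8 H⁺(aq) + 3 Zn(s) → 2 NO(g) + 4 H₂O(l) + 3 Zn²⁺(aq)
Q = P(NO)^2·[Zn²⁺]^3 / ([NO₃⁻]^2·[H⁺]^8); log Q = 21.782.
E = E° − (0.0592/n) log Q = +1.76 − (0.0592/6)(21.782) = +1.545 V.

+1.545 V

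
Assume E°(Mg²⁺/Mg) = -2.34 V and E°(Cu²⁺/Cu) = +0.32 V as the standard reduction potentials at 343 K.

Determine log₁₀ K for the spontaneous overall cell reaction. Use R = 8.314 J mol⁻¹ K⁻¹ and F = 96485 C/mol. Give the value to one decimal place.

Cathode: Cu²⁺/Cu; anode: Mg²⁺/Mg. E°cell = (+0.32) − (-2.34) = +2.66 V, with n = 2.
ΔG° = −nFE° = −RT ln K, so ln K = nFE°/(RT) = (2)(96485)(+2.66) / ((8.314)(343)) = 179.998.
log₁₀ K = 179.998 / ln 10 = 78.2.

78.2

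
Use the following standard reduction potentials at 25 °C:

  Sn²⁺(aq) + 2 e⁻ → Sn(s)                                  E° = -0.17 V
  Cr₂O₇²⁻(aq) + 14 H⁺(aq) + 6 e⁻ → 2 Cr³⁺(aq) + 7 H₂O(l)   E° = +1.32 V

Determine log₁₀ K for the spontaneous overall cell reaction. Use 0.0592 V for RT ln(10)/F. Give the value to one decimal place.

Cathode: Cr₂O₇²⁻/Cr³⁺; anode: Sn²⁺/Sn. E°cell = +1.49 V, n = 6.
log K = nE°cell / 0.0592 = (6)(+1.49) / 0.0592 = 151.0.

151.0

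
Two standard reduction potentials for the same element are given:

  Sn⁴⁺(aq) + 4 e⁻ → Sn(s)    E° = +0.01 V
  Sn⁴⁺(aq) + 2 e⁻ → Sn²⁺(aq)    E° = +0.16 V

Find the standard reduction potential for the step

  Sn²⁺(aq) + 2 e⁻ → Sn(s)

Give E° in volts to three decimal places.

-0.140 V

Sequential free energies add, so n₃E°₃ = n₁E°₁ + n₂E°₂.
With n₃ = 4, and the known step contributing 2×(+0.16) V, the unknown satisfies 2·E° = 4×(+0.01) − 2×(+0.16) = -0.280.
E° = -0.280 / 2 = -0.140 V.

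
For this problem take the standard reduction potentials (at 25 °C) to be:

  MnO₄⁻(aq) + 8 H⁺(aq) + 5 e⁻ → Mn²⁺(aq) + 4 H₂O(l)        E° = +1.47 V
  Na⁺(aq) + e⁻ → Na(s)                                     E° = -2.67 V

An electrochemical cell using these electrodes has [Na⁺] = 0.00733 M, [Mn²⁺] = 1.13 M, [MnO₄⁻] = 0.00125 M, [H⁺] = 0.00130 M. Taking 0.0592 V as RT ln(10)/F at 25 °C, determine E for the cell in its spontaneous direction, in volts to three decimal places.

+3.958 V

MnO₄⁻/Mn²⁺ is the cathode (higher E°), Na⁺/Na the anode: E°cell = +1.47 − (-2.67) = +4.14 V, n = 5.
Overall: MnO₄⁻(aq) + 8 H⁺(aq) + 5 Na(s) → Mn²⁺(aq) + 4 H₂O(l) + 5 Na⁺(aq)
Q = [Mn²⁺]·[Na⁺]^5 / ([MnO₄⁻]·[H⁺]^8); log Q = 15.370.
E = E° − (0.0592/n) log Q = +4.14 − (0.0592/5)(15.370) = +3.958 V.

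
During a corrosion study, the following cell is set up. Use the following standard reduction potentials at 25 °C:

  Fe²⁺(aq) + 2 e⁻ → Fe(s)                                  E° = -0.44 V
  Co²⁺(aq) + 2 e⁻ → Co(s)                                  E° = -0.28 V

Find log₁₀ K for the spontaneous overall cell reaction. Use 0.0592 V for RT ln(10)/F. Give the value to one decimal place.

Cathode: Co²⁺/Co; anode: Fe²⁺/Fe. E°cell = +0.16 V, n = 2.
log K = nE°cell / 0.0592 = (2)(+0.16) / 0.0592 = 5.4.

5.4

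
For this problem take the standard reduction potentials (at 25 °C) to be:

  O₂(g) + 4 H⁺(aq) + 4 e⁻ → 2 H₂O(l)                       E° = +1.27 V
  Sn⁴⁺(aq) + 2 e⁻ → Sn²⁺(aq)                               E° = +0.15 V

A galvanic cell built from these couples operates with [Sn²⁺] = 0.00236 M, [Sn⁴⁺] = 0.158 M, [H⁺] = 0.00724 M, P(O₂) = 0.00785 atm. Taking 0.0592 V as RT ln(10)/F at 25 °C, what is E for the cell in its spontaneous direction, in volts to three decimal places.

+0.908 V

O₂/H₂O is the cathode (higher E°), Sn⁴⁺/Sn²⁺ the anode: E°cell = +1.27 − (+0.15) = +1.12 V, n = 4.
Overall: O₂(g) + 4 H⁺(aq) + 2 Sn²⁺(aq) → 2 H₂O(l) + 2 Sn⁴⁺(aq)
Q = [Sn⁴⁺]^2 / (P(O₂)·[H⁺]^4·[Sn²⁺]^2); log Q = 14.318.
E = E° − (0.0592/n) log Q = +1.12 − (0.0592/4)(14.318) = +0.908 V.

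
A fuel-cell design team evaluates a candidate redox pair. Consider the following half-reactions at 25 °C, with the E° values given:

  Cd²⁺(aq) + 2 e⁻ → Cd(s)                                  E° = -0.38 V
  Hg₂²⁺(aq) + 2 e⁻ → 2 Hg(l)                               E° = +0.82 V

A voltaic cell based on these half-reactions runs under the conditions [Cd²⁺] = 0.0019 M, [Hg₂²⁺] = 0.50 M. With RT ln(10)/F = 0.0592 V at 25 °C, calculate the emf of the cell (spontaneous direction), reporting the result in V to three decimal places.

Hg₂²⁺/Hg is the cathode (higher E°), Cd²⁺/Cd the anode: E°cell = +0.82 − (-0.38) = +1.20 V, n = 2.
Overall: Hg₂²⁺(aq) + Cd(s) → 2 Hg(l) + Cd²⁺(aq)
Q = [Cd²⁺] / ([Hg₂²⁺]); log Q = -2.420.
E = E° − (0.0592/n) log Q = +1.20 − (0.0592/2)(-2.420) = +1.272 V.

+1.272 V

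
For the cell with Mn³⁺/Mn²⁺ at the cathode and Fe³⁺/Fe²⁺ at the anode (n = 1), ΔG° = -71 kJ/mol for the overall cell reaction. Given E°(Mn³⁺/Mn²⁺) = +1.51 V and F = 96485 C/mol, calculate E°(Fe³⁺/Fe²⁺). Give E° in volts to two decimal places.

E°cell = −ΔG°/(nF) = −(-71×10³)/((1)(96485)) = +0.736 V.
Since Mn³⁺/Mn²⁺ is the cathode and Fe³⁺/Fe²⁺ the anode, E°cell = E°(Mn³⁺/Mn²⁺) − E°(Fe³⁺/Fe²⁺).
So E°(Fe³⁺/Fe²⁺) = E°(Mn³⁺/Mn²⁺) − E°cell = (+1.51) − (+0.736) = +0.77 V.

+0.77 V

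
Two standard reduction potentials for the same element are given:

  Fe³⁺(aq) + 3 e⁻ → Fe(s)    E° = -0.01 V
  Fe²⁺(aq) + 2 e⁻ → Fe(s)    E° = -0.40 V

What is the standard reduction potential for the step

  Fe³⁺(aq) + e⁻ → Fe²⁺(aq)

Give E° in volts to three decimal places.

+0.770 V

Sequential free energies add, so n₃E°₃ = n₁E°₁ + n₂E°₂.
With n₃ = 3, and the known step contributing 2×(-0.40) V, the unknown satisfies 1·E° = 3×(-0.01) − 2×(-0.40) = +0.770.
E° = +0.770 / 1 = +0.770 V.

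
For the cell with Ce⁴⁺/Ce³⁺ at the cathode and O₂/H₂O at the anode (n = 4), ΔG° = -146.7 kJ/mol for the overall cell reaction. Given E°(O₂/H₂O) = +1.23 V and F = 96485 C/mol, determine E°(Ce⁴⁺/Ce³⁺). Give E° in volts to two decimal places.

+1.61 V

E°cell = −ΔG°/(nF) = −(-146.7×10³)/((4)(96485)) = +0.380 V.
Since Ce⁴⁺/Ce³⁺ is the cathode and O₂/H₂O the anode, E°cell = E°(Ce⁴⁺/Ce³⁺) − E°(O₂/H₂O).
So E°(Ce⁴⁺/Ce³⁺) = E°cell + E°(O₂/H₂O) = +0.380 + (+1.23) = +1.61 V.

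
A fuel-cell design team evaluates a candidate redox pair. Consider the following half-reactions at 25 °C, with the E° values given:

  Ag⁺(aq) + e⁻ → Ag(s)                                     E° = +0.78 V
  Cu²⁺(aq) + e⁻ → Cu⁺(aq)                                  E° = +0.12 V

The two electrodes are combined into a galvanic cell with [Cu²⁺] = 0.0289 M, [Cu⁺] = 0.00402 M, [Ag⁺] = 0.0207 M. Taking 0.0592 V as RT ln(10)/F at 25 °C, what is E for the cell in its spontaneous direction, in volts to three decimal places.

+0.510 V

Ag⁺/Ag is the cathode (higher E°), Cu²⁺/Cu⁺ the anode: E°cell = +0.78 − (+0.12) = +0.66 V, n = 1.
Overall: Ag⁺(aq) + Cu⁺(aq) → Ag(s) + Cu²⁺(aq)
Q = [Cu²⁺] / ([Ag⁺]·[Cu⁺]); log Q = 2.541.
E = E° − (0.0592/n) log Q = +0.66 − (0.0592/1)(2.541) = +0.510 V.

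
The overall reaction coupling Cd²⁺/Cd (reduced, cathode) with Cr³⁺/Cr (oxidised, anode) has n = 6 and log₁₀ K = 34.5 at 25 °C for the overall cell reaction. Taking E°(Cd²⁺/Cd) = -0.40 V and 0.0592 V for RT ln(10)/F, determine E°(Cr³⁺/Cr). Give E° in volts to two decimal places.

E°cell = (0.0592/n)·log K = (0.0592/6)(34.5) = +0.340 V.
Since Cd²⁺/Cd is the cathode and Cr³⁺/Cr the anode, E°cell = E°(Cd²⁺/Cd) − E°(Cr³⁺/Cr).
So E°(Cr³⁺/Cr) = E°(Cd²⁺/Cd) − E°cell = (-0.40) − (+0.340) = -0.74 V.

-0.74 V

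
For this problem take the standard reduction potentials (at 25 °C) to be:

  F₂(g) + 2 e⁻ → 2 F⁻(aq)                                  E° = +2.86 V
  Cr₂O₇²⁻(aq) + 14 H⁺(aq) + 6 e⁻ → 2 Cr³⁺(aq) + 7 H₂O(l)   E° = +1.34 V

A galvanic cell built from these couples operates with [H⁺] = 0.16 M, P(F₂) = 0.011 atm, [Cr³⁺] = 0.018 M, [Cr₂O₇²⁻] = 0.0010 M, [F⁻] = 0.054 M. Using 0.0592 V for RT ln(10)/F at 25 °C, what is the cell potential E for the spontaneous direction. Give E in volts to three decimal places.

+1.642 V

F₂/F⁻ is the cathode (higher E°), Cr₂O₇²⁻/Cr³⁺ the anode: E°cell = +2.86 − (+1.34) = +1.52 V, n = 6.
Overall: 3 F₂(g) + 2 Cr³⁺(aq) + 7 H₂O(l) → 6 F⁻(aq) + Cr₂O₇²⁻(aq) + 14 H⁺(aq)
Q = [F⁻]^6·[Cr₂O₇²⁻]·[H⁺]^14 / (P(F₂)^3·[Cr³⁺]^2); log Q = -12.383.
E = E° − (0.0592/n) log Q = +1.52 − (0.0592/6)(-12.383) = +1.642 V.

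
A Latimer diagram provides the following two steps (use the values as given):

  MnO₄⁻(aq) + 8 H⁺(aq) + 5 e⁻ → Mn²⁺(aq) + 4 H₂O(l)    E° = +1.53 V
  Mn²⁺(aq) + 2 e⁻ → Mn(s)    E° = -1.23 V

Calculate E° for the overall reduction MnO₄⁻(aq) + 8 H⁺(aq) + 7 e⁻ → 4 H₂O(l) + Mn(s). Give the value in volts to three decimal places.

+0.741 V

Adding the free-energy changes (−nFE°) of the two steps gives −n₃FE°₃ = −n₁FE°₁ − n₂FE°₂.
E°₃ = (5×+1.53 + 2×-1.23) / 7 = (+5.190) / 7 = +0.741 V.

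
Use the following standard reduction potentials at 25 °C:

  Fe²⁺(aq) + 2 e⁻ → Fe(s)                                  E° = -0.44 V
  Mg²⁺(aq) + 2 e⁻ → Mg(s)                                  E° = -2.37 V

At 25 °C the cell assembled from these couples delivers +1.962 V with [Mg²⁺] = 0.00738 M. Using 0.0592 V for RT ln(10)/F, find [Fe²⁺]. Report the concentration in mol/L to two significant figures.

Fe²⁺/Fe is the cathode, Mg²⁺/Mg the anode: E°cell = +1.93 V, n = 2.
Overall reaction: Fe²⁺(aq) + Mg(s) → Fe(s) + Mg²⁺(aq); Q = [Mg²⁺]^1/[Fe²⁺]^1.
From E = E° − (0.0592/n) log Q: log Q = (E° − E)·n/0.0592 = (+1.93 − (+1.962))·2/0.0592 = -1.0811.
So 1·log[Fe²⁺] = 1·log(0.00738) − log Q = -2.1319 − (-1.0811) = -1.0508; [Fe²⁺] = 10^(-1.0508) ≈ 0.089 M.

0.089 M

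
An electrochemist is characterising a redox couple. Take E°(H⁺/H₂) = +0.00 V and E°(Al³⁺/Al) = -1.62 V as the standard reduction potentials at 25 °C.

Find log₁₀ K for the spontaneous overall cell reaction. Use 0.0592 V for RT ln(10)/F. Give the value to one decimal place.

164.2

Cathode: H⁺/H₂; anode: Al³⁺/Al. E°cell = +1.62 V, n = 6.
log K = nE°cell / 0.0592 = (6)(+1.62) / 0.0592 = 164.2.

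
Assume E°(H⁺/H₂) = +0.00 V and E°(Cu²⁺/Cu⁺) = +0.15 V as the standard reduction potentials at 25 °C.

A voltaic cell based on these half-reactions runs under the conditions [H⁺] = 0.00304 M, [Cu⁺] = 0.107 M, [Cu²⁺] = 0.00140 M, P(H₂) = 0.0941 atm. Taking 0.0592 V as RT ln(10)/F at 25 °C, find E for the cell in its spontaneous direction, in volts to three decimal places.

+0.157 V

Cu²⁺/Cu⁺ is the cathode (higher E°), H⁺/H₂ the anode: E°cell = +0.15 − (+0.00) = +0.15 V, n = 2.
Overall: 2 Cu²⁺(aq) + H₂(g) → 2 Cu⁺(aq) + 2 H⁺(aq)
Q = [Cu⁺]^2·[H⁺]^2 / ([Cu²⁺]^2·P(H₂)); log Q = -0.241.
E = E° − (0.0592/n) log Q = +0.15 − (0.0592/2)(-0.241) = +0.157 V.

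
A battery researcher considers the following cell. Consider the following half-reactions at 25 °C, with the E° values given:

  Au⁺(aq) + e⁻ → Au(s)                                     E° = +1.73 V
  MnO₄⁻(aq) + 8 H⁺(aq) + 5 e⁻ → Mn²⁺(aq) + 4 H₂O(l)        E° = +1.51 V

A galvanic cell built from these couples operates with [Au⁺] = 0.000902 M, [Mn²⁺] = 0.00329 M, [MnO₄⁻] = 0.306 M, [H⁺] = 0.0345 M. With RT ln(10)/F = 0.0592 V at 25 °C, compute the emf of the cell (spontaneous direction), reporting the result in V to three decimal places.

Au⁺/Au is the cathode (higher E°), MnO₄⁻/Mn²⁺ the anode: E°cell = +1.73 − (+1.51) = +0.22 V, n = 5.
Overall: 5 Au⁺(aq) + Mn²⁺(aq) + 4 H₂O(l) → 5 Au(s) + MnO₄⁻(aq) + 8 H⁺(aq)
Q = [MnO₄⁻]·[H⁺]^8 / ([Au⁺]^5·[Mn²⁺]); log Q = 5.495.
E = E° − (0.0592/n) log Q = +0.22 − (0.0592/5)(5.495) = +0.155 V.

+0.155 V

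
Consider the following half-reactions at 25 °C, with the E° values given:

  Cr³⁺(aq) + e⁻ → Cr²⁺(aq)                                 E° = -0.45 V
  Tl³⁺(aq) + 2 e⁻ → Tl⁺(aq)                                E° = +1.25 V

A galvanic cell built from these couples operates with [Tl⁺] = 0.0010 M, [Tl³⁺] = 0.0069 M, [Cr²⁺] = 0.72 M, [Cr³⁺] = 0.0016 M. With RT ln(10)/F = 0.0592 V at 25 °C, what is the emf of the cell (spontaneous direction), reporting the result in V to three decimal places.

Tl³⁺/Tl⁺ is the cathode (higher E°), Cr³⁺/Cr²⁺ the anode: E°cell = +1.25 − (-0.45) = +1.70 V, n = 2.
Overall: Tl³⁺(aq) + 2 Cr²⁺(aq) → Tl⁺(aq) + 2 Cr³⁺(aq)
Q = [Tl⁺]·[Cr³⁺]^2 / ([Tl³⁺]·[Cr²⁺]^2); log Q = -6.145.
E = E° − (0.0592/n) log Q = +1.70 − (0.0592/2)(-6.145) = +1.882 V.

+1.882 V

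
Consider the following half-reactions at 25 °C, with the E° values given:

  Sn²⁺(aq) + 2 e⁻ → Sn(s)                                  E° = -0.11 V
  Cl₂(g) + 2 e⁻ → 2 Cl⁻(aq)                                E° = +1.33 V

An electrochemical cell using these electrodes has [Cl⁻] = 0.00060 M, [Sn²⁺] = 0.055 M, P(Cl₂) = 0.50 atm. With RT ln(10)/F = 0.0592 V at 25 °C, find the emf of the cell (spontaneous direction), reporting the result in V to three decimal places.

Cl₂/Cl⁻ is the cathode (higher E°), Sn²⁺/Sn the anode: E°cell = +1.33 − (-0.11) = +1.44 V, n = 2.
Overall: Cl₂(g) + Sn(s) → 2 Cl⁻(aq) + Sn²⁺(aq)
Q = [Cl⁻]^2·[Sn²⁺] / (P(Cl₂)); log Q = -7.402.
E = E° − (0.0592/n) log Q = +1.44 − (0.0592/2)(-7.402) = +1.659 V.

+1.659 V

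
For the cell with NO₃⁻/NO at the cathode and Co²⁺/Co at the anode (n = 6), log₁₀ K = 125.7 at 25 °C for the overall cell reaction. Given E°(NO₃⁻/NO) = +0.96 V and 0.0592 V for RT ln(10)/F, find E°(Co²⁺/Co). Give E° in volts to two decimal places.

-0.28 V

E°cell = (0.0592/n)·log K = (0.0592/6)(125.7) = +1.240 V.
Since NO₃⁻/NO is the cathode and Co²⁺/Co the anode, E°cell = E°(NO₃⁻/NO) − E°(Co²⁺/Co).
So E°(Co²⁺/Co) = E°(NO₃⁻/NO) − E°cell = (+0.96) − (+1.240) = -0.28 V.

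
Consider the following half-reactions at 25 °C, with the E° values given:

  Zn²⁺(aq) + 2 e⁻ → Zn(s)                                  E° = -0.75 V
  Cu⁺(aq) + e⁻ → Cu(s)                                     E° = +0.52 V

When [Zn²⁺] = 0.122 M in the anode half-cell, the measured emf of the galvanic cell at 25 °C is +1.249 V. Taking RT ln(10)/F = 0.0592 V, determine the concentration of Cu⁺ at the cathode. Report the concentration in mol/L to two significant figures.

Cu⁺/Cu is the cathode, Zn²⁺/Zn the anode: E°cell = +1.27 V, n = 2.
Overall reaction: 2 Cu⁺(aq) + Zn(s) → 2 Cu(s) + Zn²⁺(aq); Q = [Zn²⁺]^1/[Cu⁺]^2.
From E = E° − (0.0592/n) log Q: log Q = (E° − E)·n/0.0592 = (+1.27 − (+1.249))·2/0.0592 = 0.7095.
So 2·log[Cu⁺] = 1·log(0.122) − log Q = -0.9136 − (0.7095) = -1.6231; log[Cu⁺] = -1.6231 / 2 = -0.8115; [Cu⁺] = 10^(-0.8115) ≈ 0.15 M.

0.15 M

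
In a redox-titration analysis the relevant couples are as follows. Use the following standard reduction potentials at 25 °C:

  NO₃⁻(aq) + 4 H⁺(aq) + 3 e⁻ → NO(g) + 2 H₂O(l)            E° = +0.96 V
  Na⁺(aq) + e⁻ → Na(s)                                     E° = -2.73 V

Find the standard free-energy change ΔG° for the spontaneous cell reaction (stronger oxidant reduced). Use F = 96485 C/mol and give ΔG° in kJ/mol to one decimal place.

-1068.1 kJ/mol

NO₃⁻/NO (E° = +0.96 V) is the cathode; Na⁺/Na (E° = -2.73 V) is the anode, so E°cell = +3.69 V.
Balancing electrons gives n = 3 (lcm of 3 and 1).
ΔG° = −nFE° = −(3)(96485)(+3.69) = -1,068,089 J = -1068.1 kJ/mol.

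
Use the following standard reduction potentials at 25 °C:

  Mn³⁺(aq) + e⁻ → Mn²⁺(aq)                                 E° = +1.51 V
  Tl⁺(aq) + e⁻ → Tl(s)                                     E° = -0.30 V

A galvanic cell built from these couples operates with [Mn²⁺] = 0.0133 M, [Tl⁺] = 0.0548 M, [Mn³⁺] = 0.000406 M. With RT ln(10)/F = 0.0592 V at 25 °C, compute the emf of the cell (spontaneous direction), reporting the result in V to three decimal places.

+1.795 V

Mn³⁺/Mn²⁺ is the cathode (higher E°), Tl⁺/Tl the anode: E°cell = +1.51 − (-0.30) = +1.81 V, n = 1.
Overall: Mn³⁺(aq) + Tl(s) → Mn²⁺(aq) + Tl⁺(aq)
Q = [Mn²⁺]·[Tl⁺] / ([Mn³⁺]); log Q = 0.254.
E = E° − (0.0592/n) log Q = +1.81 − (0.0592/1)(0.254) = +1.795 V.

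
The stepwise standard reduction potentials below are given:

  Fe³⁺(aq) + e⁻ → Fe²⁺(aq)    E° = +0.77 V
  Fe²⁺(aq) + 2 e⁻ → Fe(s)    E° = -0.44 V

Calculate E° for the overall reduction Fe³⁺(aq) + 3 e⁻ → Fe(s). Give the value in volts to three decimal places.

-0.037 V

Since ΔG° = −nFE° is additive over sequential reductions, n₃E°₃ = n₁E°₁ + n₂E°₂.
E°₃ = (1×+0.77 + 2×-0.44) / 3 = (-0.110) / 3 = -0.037 V.
Simply averaging or adding the two E° values would be wrong; the electron-weighted sum is required.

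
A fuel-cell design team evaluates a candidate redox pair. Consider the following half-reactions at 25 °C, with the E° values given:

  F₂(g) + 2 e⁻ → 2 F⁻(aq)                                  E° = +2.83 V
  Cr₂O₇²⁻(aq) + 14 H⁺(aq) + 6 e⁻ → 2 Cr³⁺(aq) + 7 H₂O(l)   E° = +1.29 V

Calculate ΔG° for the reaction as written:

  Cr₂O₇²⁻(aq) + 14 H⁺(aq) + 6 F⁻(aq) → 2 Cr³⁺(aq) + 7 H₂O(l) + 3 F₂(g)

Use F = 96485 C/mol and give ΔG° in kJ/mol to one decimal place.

+891.5 kJ/mol

As written, Cr₂O₇²⁻/Cr³⁺ is reduced (cathode) and F₂/F⁻ is oxidised (anode), so E°cell = (+1.29) − (+2.83) = -1.54 V.
Balancing electrons gives n = 6.
ΔG° = −nFE° = −(6)(96485)(-1.54) = 891,521 J = +891.5 kJ/mol.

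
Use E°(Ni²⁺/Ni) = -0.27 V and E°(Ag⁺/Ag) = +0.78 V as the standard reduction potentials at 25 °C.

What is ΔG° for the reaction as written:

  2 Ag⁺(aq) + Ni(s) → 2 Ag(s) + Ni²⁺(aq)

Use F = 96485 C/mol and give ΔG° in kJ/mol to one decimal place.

As written, Ag⁺/Ag is reduced (cathode) and Ni²⁺/Ni is oxidised (anode), so E°cell = (+0.78) − (-0.27) = +1.05 V.
Balancing electrons gives n = 2.
ΔG° = −nFE° = −(2)(96485)(+1.05) = -202,618 J = -202.6 kJ/mol.

-202.6 kJ/mol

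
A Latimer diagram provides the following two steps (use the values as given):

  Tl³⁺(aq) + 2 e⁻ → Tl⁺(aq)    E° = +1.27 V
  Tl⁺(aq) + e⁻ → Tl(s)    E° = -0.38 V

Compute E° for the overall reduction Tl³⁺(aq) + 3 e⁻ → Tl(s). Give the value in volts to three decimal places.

+0.720 V

Adding the free-energy changes (−nFE°) of the two steps gives −n₃FE°₃ = −n₁FE°₁ − n₂FE°₂.
E°₃ = (2×+1.27 + 1×-0.38) / 3 = (+2.160) / 3 = +0.720 V.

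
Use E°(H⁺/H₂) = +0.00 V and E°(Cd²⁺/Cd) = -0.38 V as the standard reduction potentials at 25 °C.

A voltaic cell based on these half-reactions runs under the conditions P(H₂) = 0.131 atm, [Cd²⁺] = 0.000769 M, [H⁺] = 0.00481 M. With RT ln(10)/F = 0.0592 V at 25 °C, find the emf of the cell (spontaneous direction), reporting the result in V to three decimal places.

+0.361 V

H⁺/H₂ is the cathode (higher E°), Cd²⁺/Cd the anode: E°cell = +0.00 − (-0.38) = +0.38 V, n = 2.
Overall: 2 H⁺(aq) + Cd(s) → H₂(g) + Cd²⁺(aq)
Q = P(H₂)·[Cd²⁺] / ([H⁺]^2); log Q = 0.639.
E = E° − (0.0592/n) log Q = +0.38 − (0.0592/2)(0.639) = +0.361 V.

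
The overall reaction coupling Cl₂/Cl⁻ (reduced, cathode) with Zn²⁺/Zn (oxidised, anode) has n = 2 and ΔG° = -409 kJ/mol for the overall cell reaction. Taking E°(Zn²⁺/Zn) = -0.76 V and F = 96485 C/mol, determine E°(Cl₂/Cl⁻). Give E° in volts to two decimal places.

+1.36 V

E°cell = −ΔG°/(nF) = −(-409×10³)/((2)(96485)) = +2.120 V.
Since Cl₂/Cl⁻ is the cathode and Zn²⁺/Zn the anode, E°cell = E°(Cl₂/Cl⁻) − E°(Zn²⁺/Zn).
So E°(Cl₂/Cl⁻) = E°cell + E°(Zn²⁺/Zn) = +2.120 + (-0.76) = +1.36 V.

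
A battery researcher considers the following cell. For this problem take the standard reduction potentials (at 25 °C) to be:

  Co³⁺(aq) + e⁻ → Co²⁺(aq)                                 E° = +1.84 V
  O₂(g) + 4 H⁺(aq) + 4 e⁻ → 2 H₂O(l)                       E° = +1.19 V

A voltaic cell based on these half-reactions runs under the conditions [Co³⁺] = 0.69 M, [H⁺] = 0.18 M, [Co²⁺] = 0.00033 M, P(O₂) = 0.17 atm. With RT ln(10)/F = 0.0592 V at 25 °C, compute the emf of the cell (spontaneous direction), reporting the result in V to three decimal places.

Co³⁺/Co²⁺ is the cathode (higher E°), O₂/H₂O the anode: E°cell = +1.84 − (+1.19) = +0.65 V, n = 4.
Overall: 4 Co³⁺(aq) + 2 H₂O(l) → 4 Co²⁺(aq) + O₂(g) + 4 H⁺(aq)
Q = [Co²⁺]^4·P(O₂)·[H⁺]^4 / ([Co³⁺]^4); log Q = -17.030.
E = E° − (0.0592/n) log Q = +0.65 − (0.0592/4)(-17.030) = +0.902 V.

+0.902 V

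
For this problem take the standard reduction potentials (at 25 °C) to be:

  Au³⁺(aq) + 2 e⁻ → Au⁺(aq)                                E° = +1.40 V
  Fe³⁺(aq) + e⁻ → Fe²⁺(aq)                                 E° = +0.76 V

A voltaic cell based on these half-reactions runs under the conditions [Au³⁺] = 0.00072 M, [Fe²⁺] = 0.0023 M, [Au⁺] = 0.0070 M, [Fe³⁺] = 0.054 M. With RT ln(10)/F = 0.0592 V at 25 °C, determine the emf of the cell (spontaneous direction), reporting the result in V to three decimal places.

Au³⁺/Au⁺ is the cathode (higher E°), Fe³⁺/Fe²⁺ the anode: E°cell = +1.40 − (+0.76) = +0.64 V, n = 2.
Overall: Au³⁺(aq) + 2 Fe²⁺(aq) → Au⁺(aq) + 2 Fe³⁺(aq)
Q = [Au⁺]·[Fe³⁺]^2 / ([Au³⁺]·[Fe²⁺]^2); log Q = 3.729.
E = E° − (0.0592/n) log Q = +0.64 − (0.0592/2)(3.729) = +0.530 V.

+0.530 V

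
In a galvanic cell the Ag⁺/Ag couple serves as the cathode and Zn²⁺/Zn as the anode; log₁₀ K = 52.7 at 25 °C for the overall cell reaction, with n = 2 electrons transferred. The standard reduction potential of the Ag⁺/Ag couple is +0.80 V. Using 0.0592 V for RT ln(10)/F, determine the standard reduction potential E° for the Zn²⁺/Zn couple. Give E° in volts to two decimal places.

E°cell = (0.0592/n)·log K = (0.0592/2)(52.7) = +1.560 V.
Since Ag⁺/Ag is the cathode and Zn²⁺/Zn the anode, E°cell = E°(Ag⁺/Ag) − E°(Zn²⁺/Zn).
So E°(Zn²⁺/Zn) = E°(Ag⁺/Ag) − E°cell = (+0.80) − (+1.560) = -0.76 V.

-0.76 V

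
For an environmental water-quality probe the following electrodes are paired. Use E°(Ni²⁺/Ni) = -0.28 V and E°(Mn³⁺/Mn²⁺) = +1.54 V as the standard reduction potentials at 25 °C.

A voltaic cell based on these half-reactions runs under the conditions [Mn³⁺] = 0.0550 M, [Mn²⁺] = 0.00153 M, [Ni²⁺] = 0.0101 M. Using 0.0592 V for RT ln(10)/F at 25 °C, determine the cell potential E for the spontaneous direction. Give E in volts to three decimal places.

Mn³⁺/Mn²⁺ is the cathode (higher E°), Ni²⁺/Ni the anode: E°cell = +1.54 − (-0.28) = +1.82 V, n = 2.
Overall: 2 Mn³⁺(aq) + Ni(s) → 2 Mn²⁺(aq) + Ni²⁺(aq)
Q = [Mn²⁺]^2·[Ni²⁺] / ([Mn³⁺]^2); log Q = -5.107.
E = E° − (0.0592/n) log Q = +1.82 − (0.0592/2)(-5.107) = +1.971 V.

+1.971 V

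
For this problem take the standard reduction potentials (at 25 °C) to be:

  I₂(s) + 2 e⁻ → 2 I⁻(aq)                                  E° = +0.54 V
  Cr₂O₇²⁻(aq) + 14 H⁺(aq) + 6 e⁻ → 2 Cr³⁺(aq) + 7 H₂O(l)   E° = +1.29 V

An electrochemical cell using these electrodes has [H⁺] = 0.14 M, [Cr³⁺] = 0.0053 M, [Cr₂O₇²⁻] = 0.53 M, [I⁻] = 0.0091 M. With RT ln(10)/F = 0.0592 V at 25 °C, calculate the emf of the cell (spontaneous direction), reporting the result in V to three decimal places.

Cr₂O₇²⁻/Cr³⁺ is the cathode (higher E°), I₂/I⁻ the anode: E°cell = +1.29 − (+0.54) = +0.75 V, n = 6.
Overall: Cr₂O₇²⁻(aq) + 14 H⁺(aq) + 6 I⁻(aq) → 2 Cr³⁺(aq) + 7 H₂O(l) + 3 I₂(s)
Q = [Cr³⁺]^2 / ([Cr₂O₇²⁻]·[H⁺]^14·[I⁻]^6); log Q = 19.924.
E = E° − (0.0592/n) log Q = +0.75 − (0.0592/6)(19.924) = +0.553 V.

+0.553 V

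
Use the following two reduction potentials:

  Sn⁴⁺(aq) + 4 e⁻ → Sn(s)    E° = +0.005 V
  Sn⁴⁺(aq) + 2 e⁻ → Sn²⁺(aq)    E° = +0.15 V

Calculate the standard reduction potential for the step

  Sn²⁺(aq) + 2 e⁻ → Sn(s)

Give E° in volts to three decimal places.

Sequential free energies add, so n₃E°₃ = n₁E°₁ + n₂E°₂.
With n₃ = 4, and the known step contributing 2×(+0.15) V, the unknown satisfies 2·E° = 4×(+0.005) − 2×(+0.15) = -0.280.
E° = -0.280 / 2 = -0.140 V.

-0.140 V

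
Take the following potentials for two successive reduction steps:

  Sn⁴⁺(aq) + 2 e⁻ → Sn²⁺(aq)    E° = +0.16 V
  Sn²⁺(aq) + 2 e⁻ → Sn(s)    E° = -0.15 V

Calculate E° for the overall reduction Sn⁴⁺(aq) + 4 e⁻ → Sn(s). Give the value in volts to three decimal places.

Since ΔG° = −nFE° is additive over sequential reductions, n₃E°₃ = n₁E°₁ + n₂E°₂.
E°₃ = (2×+0.16 + 2×-0.15) / 4 = (+0.020) / 4 = +0.005 V.

+0.005 V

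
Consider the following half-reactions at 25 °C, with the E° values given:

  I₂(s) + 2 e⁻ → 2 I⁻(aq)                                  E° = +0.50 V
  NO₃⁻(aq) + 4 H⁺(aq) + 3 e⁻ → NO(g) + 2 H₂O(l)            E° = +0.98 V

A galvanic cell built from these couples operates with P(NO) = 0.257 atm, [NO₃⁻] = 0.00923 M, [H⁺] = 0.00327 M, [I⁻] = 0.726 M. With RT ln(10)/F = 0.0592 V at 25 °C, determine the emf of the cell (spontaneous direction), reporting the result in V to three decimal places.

NO₃⁻/NO is the cathode (higher E°), I₂/I⁻ the anode: E°cell = +0.98 − (+0.50) = +0.48 V, n = 6.
Overall: 2 NO₃⁻(aq) + 8 H⁺(aq) + 6 I⁻(aq) → 2 NO(g) + 4 H₂O(l) + 3 I₂(s)
Q = P(NO)^2 / ([NO₃⁻]^2·[H⁺]^8·[I⁻]^6); log Q = 23.607.
E = E° − (0.0592/n) log Q = +0.48 − (0.0592/6)(23.607) = +0.247 V.

+0.247 V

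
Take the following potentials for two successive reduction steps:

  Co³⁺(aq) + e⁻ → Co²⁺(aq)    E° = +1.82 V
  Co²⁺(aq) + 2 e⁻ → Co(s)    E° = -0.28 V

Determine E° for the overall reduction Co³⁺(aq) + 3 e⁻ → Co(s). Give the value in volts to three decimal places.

+0.420 V

Since ΔG° = −nFE° is additive over sequential reductions, n₃E°₃ = n₁E°₁ + n₂E°₂.
E°₃ = (1×+1.82 + 2×-0.28) / 3 = (+1.260) / 3 = +0.420 V.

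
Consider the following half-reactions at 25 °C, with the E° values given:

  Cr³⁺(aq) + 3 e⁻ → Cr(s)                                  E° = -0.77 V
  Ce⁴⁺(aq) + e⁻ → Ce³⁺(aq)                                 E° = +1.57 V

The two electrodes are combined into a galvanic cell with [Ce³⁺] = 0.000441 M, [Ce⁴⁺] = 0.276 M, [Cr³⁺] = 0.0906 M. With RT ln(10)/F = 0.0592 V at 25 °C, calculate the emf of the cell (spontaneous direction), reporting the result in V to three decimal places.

Ce⁴⁺/Ce³⁺ is the cathode (higher E°), Cr³⁺/Cr the anode: E°cell = +1.57 − (-0.77) = +2.34 V, n = 3.
Overall: 3 Ce⁴⁺(aq) + Cr(s) → 3 Ce³⁺(aq) + Cr³⁺(aq)
Q = [Ce³⁺]^3·[Cr³⁺] / ([Ce⁴⁺]^3); log Q = -9.432.
E = E° − (0.0592/n) log Q = +2.34 − (0.0592/3)(-9.432) = +2.526 V.

+2.526 V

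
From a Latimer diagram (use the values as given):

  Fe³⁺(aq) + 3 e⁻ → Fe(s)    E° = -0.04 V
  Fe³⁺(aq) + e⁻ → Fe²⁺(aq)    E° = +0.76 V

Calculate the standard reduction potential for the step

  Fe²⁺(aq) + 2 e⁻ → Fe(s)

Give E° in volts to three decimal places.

-0.440 V

Sequential free energies add, so n₃E°₃ = n₁E°₁ + n₂E°₂.
With n₃ = 3, and the known step contributing 1×(+0.76) V, the unknown satisfies 2·E° = 3×(-0.04) − 1×(+0.76) = -0.880.
E° = -0.880 / 2 = -0.440 V.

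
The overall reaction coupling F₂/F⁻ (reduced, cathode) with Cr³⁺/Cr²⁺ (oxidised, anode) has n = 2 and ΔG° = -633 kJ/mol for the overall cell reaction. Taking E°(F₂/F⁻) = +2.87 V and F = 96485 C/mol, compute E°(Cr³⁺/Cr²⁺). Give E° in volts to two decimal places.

E°cell = −ΔG°/(nF) = −(-633×10³)/((2)(96485)) = +3.280 V.
Since F₂/F⁻ is the cathode and Cr³⁺/Cr²⁺ the anode, E°cell = E°(F₂/F⁻) − E°(Cr³⁺/Cr²⁺).
So E°(Cr³⁺/Cr²⁺) = E°(F₂/F⁻) − E°cell = (+2.87) − (+3.280) = -0.41 V.

-0.41 V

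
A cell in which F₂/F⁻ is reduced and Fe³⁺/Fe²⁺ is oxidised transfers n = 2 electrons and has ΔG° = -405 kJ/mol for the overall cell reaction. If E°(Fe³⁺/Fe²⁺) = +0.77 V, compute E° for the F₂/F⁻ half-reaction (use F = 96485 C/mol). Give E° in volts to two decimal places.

+2.87 V

E°cell = −ΔG°/(nF) = −(-405×10³)/((2)(96485)) = +2.099 V.
Since F₂/F⁻ is the cathode and Fe³⁺/Fe²⁺ the anode, E°cell = E°(F₂/F⁻) − E°(Fe³⁺/Fe²⁺).
So E°(F₂/F⁻) = E°cell + E°(Fe³⁺/Fe²⁺) = +2.099 + (+0.77) = +2.87 V.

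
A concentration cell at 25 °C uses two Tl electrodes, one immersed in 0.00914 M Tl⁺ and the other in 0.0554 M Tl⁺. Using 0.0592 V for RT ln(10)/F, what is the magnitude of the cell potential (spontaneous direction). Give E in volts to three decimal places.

+0.046 V

For a concentration cell E°cell = 0. The 0.0554 M side is the cathode (reduction is favoured where [Tl⁺] is higher).
With n = 1, E = −(0.0592/1) log([Tl⁺]ₐₙ/[Tl⁺]꜀ₐₜ) = −(0.0592/1) log(0.00914/0.0554) = −(0.0592/1)(-0.783) = +0.046 V.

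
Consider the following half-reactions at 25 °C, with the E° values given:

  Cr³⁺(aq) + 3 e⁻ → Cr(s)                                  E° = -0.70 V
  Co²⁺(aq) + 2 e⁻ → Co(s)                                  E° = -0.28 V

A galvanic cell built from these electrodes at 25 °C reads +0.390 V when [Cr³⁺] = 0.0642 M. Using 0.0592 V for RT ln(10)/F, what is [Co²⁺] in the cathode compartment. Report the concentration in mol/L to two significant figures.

Co²⁺/Co is the cathode, Cr³⁺/Cr the anode: E°cell = +0.42 V, n = 6.
Overall reaction: 3 Co²⁺(aq) + 2 Cr(s) → 3 Co(s) + 2 Cr³⁺(aq); Q = [Cr³⁺]^2/[Co²⁺]^3.
From E = E° − (0.0592/n) log Q: log Q = (E° − E)·n/0.0592 = (+0.42 − (+0.390))·6/0.0592 = 3.0405.
So 3·log[Co²⁺] = 2·log(0.0642) − log Q = -2.3849 − (3.0405) = -5.4254; log[Co²⁺] = -5.4254 / 3 = -1.8085; [Co²⁺] = 10^(-1.8085) ≈ 0.016 M.

0.016 M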